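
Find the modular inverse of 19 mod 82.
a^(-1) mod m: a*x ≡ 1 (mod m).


Use the extended Euclidean algorithm on (82, 19); each row r = 82*s + 19*t:
r=82, s=1, t=0
r=19, s=0, t=1
q=4: r=6, s=1, t=-4   [82*(1) + 19*(-4) = 6]
q=3: r=1, s=-3, t=13   [82*(-3) + 19*(13) = 1]
q=6: r=0, s=19, t=-82   [82*(19) + 19*(-82) = 0]
GCD = 1 with t = 13, so 19*(13) ≡ 1 (mod 82)
Inverse = 13 mod 82 = 13
Check: 19 * 13 = 247 ≡ 1 (mod 82)

19^(-1) ≡ 13 (mod 82)


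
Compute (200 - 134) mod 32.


200 - 134 = 66
66 mod 32 = 2


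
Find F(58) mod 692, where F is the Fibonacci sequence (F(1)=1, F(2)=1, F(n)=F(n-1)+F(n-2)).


F(k) mod 692 for k=1..58:
1, 1, 2, 3, 5, 8, 13, 21, 34, 55, 89, 144, 233, 377, 610, 295, 213, 508, 29, 537, 566, 411, 285, 4, 289, 293, 582, 183, 73, 256, 329, 585, 222, 115, 337, 452, 97, 549, 646, 503, 457, 268, 33, 301, 334, 635, 277, 220, 497, 25, 522, 547, 377, 232, 609, 149, 66, 215
F(58) mod 692 = 215


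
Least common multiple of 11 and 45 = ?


GCD(11, 45) = 1
LCM = 11*45/1 = 495/1 = 495

LCM = 495


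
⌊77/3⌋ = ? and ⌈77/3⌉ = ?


77/3 = 25.6667
floor = 25
ceil = 26

floor = 25, ceil = 26


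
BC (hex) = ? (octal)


BC (base 16) = 188 (decimal)
188 (decimal) = 274 (base 8)


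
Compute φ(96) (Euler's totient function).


96 = 2^5 × 3
Prime factors: 2, 3
φ(96) = 96 × (1-1/2) × (1-1/3)
= 96 × 1/2 × 2/3 = 32

φ(96) = 32


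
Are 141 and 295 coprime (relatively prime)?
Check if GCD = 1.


Euclidean algorithm:
295 = 2 * 141 + 13
141 = 10 * 13 + 11
13 = 1 * 11 + 2
11 = 5 * 2 + 1
2 = 2 * 1 + 0
GCD(141, 295) = 1

Yes, coprime (GCD = 1)


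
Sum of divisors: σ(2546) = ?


Divisors of 2546: 1, 2, 19, 38, 67, 134, 1273, 2546
Sum = 1 + 2 + 19 + 38 + 67 + 134 + 1273 + 2546 = 4080

σ(2546) = 4080


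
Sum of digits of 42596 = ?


4 + 2 + 5 + 9 + 6 = 26


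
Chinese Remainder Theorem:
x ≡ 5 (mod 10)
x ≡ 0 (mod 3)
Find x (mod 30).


M = 10*3 = 30
M1 = M/10 = 3, M2 = M/3 = 10
M1^(-1) mod 10 = 7, M2^(-1) mod 3 = 1
x = 5*3*7 + 0*10*1 = 105
105 mod 30 = 15
Check: 15 mod 10 = 5 ✓, 15 mod 3 = 0 ✓

x ≡ 15 (mod 30)


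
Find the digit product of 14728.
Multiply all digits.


1 × 4 × 7 × 2 × 8 = 448


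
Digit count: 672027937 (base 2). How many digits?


672027937 in base 2 = 101000000011100101010100100001
Number of digits = 30

30 digits (base 2)


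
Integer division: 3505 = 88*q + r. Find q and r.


3505 = 88 * 39 + 73
Check: 3432 + 73 = 3505

q = 39, r = 73


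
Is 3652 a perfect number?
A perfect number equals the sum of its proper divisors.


Proper divisors of 3652: 1, 2, 4, 11, 22, 44, 83, 166, 332, 913, 1826
Sum = 1 + 2 + 4 + 11 + 22 + 44 + 83 + 166 + 332 + 913 + 1826 = 3404

No, 3652 is not perfect (3404 ≠ 3652)


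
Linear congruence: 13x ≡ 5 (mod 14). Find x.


GCD(13, 14) = 1, unique solution
a^(-1) mod 14 = 13
x = 13 * 5 mod 14 = 9

x ≡ 9 (mod 14)


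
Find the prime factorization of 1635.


1635 / 3 = 545
545 / 5 = 109
109 / 109 = 1
1635 = 3 × 5 × 109


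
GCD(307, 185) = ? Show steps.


307 = 1 * 185 + 122
185 = 1 * 122 + 63
122 = 1 * 63 + 59
63 = 1 * 59 + 4
59 = 14 * 4 + 3
4 = 1 * 3 + 1
3 = 3 * 1 + 0
GCD = 1


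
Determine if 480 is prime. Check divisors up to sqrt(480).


480 / 2 = 240 (exact division)
480 is NOT prime.

No, 480 is not prime


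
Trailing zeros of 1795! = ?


floor(1795/5) = 359
floor(1795/25) = 71
floor(1795/125) = 14
floor(1795/625) = 2
Total = 446

446 trailing zeros


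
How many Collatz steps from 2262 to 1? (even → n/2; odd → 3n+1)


2262 → 1131 → 3394 → 1697 → 5092 → 2546 → 1273 → 3820 → 1910 → 955 → 2866 → 1433 → 4300 → 2150 → 1075 → 3226 → 1613 → 4840 → 2420 → 1210 → 605 → 1816 → 908 → 454 → 227 → 682 → 341 → 1024 → 512 → 256 → 128 → 64 → 32 → 16 → 8 → 4 → 2 → 1
Total steps = 37

37 steps


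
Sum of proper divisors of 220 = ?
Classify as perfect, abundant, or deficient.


Proper divisors: 1, 2, 4, 5, 10, 11, 20, 22, 44, 55, 110
Sum = 1 + 2 + 4 + 5 + 10 + 11 + 20 + 22 + 44 + 55 + 110 = 284
284 > 220 → abundant

s(220) = 284 (abundant)


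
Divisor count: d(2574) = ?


2574 = 2^1 × 3^2 × 11^1 × 13^1
d(2574) = (1+1) × (2+1) × (1+1) × (1+1) = 24

24 divisors


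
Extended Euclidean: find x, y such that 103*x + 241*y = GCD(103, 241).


Tabular extended Euclidean (each row: r = 103*s + 241*t):
r=103, s=1, t=0
r=241, s=0, t=1
q=0: r=103, s=1, t=0   [103*(1) + 241*(0) = 103]
q=2: r=35, s=-2, t=1   [103*(-2) + 241*(1) = 35]
q=2: r=33, s=5, t=-2   [103*(5) + 241*(-2) = 33]
q=1: r=2, s=-7, t=3   [103*(-7) + 241*(3) = 2]
q=16: r=1, s=117, t=-50   [103*(117) + 241*(-50) = 1]
q=2: r=0, s=-241, t=103   [103*(-241) + 241*(103) = 0]
GCD = 1; from the row with r=1: x=117, y=-50
Check: 103*(117) + 241*(-50) = 12051 - 12050 = 1

GCD = 1, x = 117, y = -50


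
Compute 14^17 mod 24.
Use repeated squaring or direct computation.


14^1 mod 24 = 14
14^2 mod 24 = 4
14^3 mod 24 = 8
14^4 mod 24 = 16
14^5 mod 24 = 8
14^6 mod 24 = 16
14^7 mod 24 = 8
14^8 mod 24 = 16
14^9 mod 24 = 8
14^10 mod 24 = 16
14^11 mod 24 = 8
14^12 mod 24 = 16
14^13 mod 24 = 8
14^14 mod 24 = 16
14^15 mod 24 = 8
14^16 mod 24 = 16
14^17 mod 24 = 8


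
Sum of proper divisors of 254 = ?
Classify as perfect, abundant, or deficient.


Proper divisors: 1, 2, 127
Sum = 1 + 2 + 127 = 130
130 < 254 → deficient

s(254) = 130 (deficient)


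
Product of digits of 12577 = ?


1 × 2 × 5 × 7 × 7 = 490


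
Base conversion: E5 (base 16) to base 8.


E5 (base 16) = 229 (decimal)
229 (decimal) = 345 (base 8)


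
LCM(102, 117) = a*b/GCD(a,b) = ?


GCD(102, 117) = 3
LCM = 102*117/3 = 11934/3 = 3978

LCM = 3978


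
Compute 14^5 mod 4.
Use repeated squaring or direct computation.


14^1 mod 4 = 2
14^2 mod 4 = 0
14^3 mod 4 = 0
14^4 mod 4 = 0
14^5 mod 4 = 0


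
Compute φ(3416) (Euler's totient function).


3416 = 2^3 × 7 × 61
Prime factors: 2, 7, 61
φ(3416) = 3416 × (1-1/2) × (1-1/7) × (1-1/61)
= 3416 × 1/2 × 6/7 × 60/61 = 1440

φ(3416) = 1440


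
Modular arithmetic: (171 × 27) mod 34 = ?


171 × 27 = 4617
4617 mod 34 = 27


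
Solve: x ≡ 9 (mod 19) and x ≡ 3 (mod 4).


M = 19*4 = 76
M1 = M/19 = 4, M2 = M/4 = 19
M1^(-1) mod 19 = 5, M2^(-1) mod 4 = 3
x = 9*4*5 + 3*19*3 = 351
351 mod 76 = 47
Check: 47 mod 19 = 9 ✓, 47 mod 4 = 3 ✓

x ≡ 47 (mod 76)


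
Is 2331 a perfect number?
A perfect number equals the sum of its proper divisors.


Proper divisors of 2331: 1, 3, 7, 9, 21, 37, 63, 111, 259, 333, 777
Sum = 1 + 3 + 7 + 9 + 21 + 37 + 63 + 111 + 259 + 333 + 777 = 1621

No, 2331 is not perfect (1621 ≠ 2331)


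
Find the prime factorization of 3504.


3504 / 2 = 1752
1752 / 2 = 876
876 / 2 = 438
438 / 2 = 219
219 / 3 = 73
73 / 73 = 1
3504 = 2^4 × 3 × 73


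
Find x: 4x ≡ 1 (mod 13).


GCD(4, 13) = 1, unique solution
a^(-1) mod 13 = 10
x = 10 * 1 mod 13 = 10

x ≡ 10 (mod 13)


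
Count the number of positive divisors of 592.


592 = 2^4 × 37^1
d(592) = (4+1) × (1+1) = 10

10 divisors


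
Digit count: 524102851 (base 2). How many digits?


524102851 in base 2 = 11111001111010010110011000011
Number of digits = 29

29 digits (base 2)


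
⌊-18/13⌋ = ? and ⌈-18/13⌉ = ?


-18/13 = -1.3846
floor = -2
ceil = -1

floor = -2, ceil = -1


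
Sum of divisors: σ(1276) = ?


Divisors of 1276: 1, 2, 4, 11, 22, 29, 44, 58, 116, 319, 638, 1276
Sum = 1 + 2 + 4 + 11 + 22 + 29 + 44 + 58 + 116 + 319 + 638 + 1276 = 2520

σ(1276) = 2520


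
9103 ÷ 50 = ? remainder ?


9103 = 50 * 182 + 3
Check: 9100 + 3 = 9103

q = 182, r = 3


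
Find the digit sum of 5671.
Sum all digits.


5 + 6 + 7 + 1 = 19


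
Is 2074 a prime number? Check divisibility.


2074 / 2 = 1037 (exact division)
2074 is NOT prime.

No, 2074 is not prime


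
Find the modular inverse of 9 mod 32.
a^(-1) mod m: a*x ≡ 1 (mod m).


Use the extended Euclidean algorithm on (32, 9); each row r = 32*s + 9*t:
r=32, s=1, t=0
r=9, s=0, t=1
q=3: r=5, s=1, t=-3   [32*(1) + 9*(-3) = 5]
q=1: r=4, s=-1, t=4   [32*(-1) + 9*(4) = 4]
q=1: r=1, s=2, t=-7   [32*(2) + 9*(-7) = 1]
q=4: r=0, s=-9, t=32   [32*(-9) + 9*(32) = 0]
GCD = 1 with t = -7, so 9*(-7) ≡ 1 (mod 32)
Inverse = -7 mod 32 = 25
Check: 9 * 25 = 225 ≡ 1 (mod 32)

9^(-1) ≡ 25 (mod 32)


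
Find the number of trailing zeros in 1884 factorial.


floor(1884/5) = 376
floor(1884/25) = 75
floor(1884/125) = 15
floor(1884/625) = 3
Total = 469

469 trailing zeros


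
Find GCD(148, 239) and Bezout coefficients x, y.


Tabular extended Euclidean (each row: r = 148*s + 239*t):
r=148, s=1, t=0
r=239, s=0, t=1
q=0: r=148, s=1, t=0   [148*(1) + 239*(0) = 148]
q=1: r=91, s=-1, t=1   [148*(-1) + 239*(1) = 91]
q=1: r=57, s=2, t=-1   [148*(2) + 239*(-1) = 57]
q=1: r=34, s=-3, t=2   [148*(-3) + 239*(2) = 34]
q=1: r=23, s=5, t=-3   [148*(5) + 239*(-3) = 23]
q=1: r=11, s=-8, t=5   [148*(-8) + 239*(5) = 11]
q=2: r=1, s=21, t=-13   [148*(21) + 239*(-13) = 1]
q=11: r=0, s=-239, t=148   [148*(-239) + 239*(148) = 0]
GCD = 1; from the row with r=1: x=21, y=-13
Check: 148*(21) + 239*(-13) = 3108 - 3107 = 1

GCD = 1, x = 21, y = -13


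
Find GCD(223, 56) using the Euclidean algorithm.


223 = 3 * 56 + 55
56 = 1 * 55 + 1
55 = 55 * 1 + 0
GCD = 1


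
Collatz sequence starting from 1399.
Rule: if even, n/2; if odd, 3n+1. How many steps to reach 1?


1399 → 4198 → 2099 → 6298 → 3149 → 9448 → 4724 → 2362 → 1181 → 3544 → 1772 → 886 → 443 → 1330 → 665 → 1996 → 998 → 499 → 1498 → 749 → 2248 → 1124 → 562 → 281 → 844 → 422 → 211 → 634 → 317 → 952 → 476 → 238 → 119 → 358 → 179 → 538 → 269 → 808 → 404 → 202 → 101 → 304 → 152 → 76 → 38 → 19 → 58 → 29 → 88 → 44 → 22 → 11 → 34 → 17 → 52 → 26 → 13 → 40 → 20 → 10 → 5 → 16 → 8 → 4 → 2 → 1
Total steps = 65

65 steps


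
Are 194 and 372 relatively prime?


Euclidean algorithm:
372 = 1 * 194 + 178
194 = 1 * 178 + 16
178 = 11 * 16 + 2
16 = 8 * 2 + 0
GCD(194, 372) = 2

No, not coprime (GCD = 2)


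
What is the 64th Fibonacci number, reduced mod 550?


F(k) mod 550 for k=1..64:
1, 1, 2, 3, 5, 8, 13, 21, 34, 55, 89, 144, 233, 377, 60, 437, 497, 384, 331, 165, 496, 111, 57, 168, 225, 393, 68, 461, 529, 440, 419, 309, 178, 487, 115, 52, 167, 219, 386, 55, 441, 496, 387, 333, 170, 503, 123, 76, 199, 275, 474, 199, 123, 322, 445, 217, 112, 329, 441, 220, 111, 331, 442, 223
F(64) mod 550 = 223


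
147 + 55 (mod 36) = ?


147 + 55 = 202
202 mod 36 = 22


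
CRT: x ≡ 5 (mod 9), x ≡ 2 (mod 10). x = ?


M = 9*10 = 90
M1 = M/9 = 10, M2 = M/10 = 9
M1^(-1) mod 9 = 1, M2^(-1) mod 10 = 9
x = 5*10*1 + 2*9*9 = 212
212 mod 90 = 32
Check: 32 mod 9 = 5 ✓, 32 mod 10 = 2 ✓

x ≡ 32 (mod 90)


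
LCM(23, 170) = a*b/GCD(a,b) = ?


GCD(23, 170) = 1
LCM = 23*170/1 = 3910/1 = 3910

LCM = 3910


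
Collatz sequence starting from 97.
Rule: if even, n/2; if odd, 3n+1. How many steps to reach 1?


97 → 292 → 146 → 73 → 220 → 110 → 55 → 166 → 83 → 250 → 125 → 376 → 188 → 94 → 47 → 142 → 71 → 214 → 107 → 322 → 161 → 484 → 242 → 121 → 364 → 182 → 91 → 274 → 137 → 412 → 206 → 103 → 310 → 155 → 466 → 233 → 700 → 350 → 175 → 526 → 263 → 790 → 395 → 1186 → 593 → 1780 → 890 → 445 → 1336 → 668 → 334 → 167 → 502 → 251 → 754 → 377 → 1132 → 566 → 283 → 850 → 425 → 1276 → 638 → 319 → 958 → 479 → 1438 → 719 → 2158 → 1079 → 3238 → 1619 → 4858 → 2429 → 7288 → 3644 → 1822 → 911 → 2734 → 1367 → 4102 → 2051 → 6154 → 3077 → 9232 → 4616 → 2308 → 1154 → 577 → 1732 → 866 → 433 → 1300 → 650 → 325 → 976 → 488 → 244 → 122 → 61 → 184 → 92 → 46 → 23 → 70 → 35 → 106 → 53 → 160 → 80 → 40 → 20 → 10 → 5 → 16 → 8 → 4 → 2 → 1
Total steps = 118

118 steps


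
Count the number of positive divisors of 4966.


4966 = 2^1 × 13^1 × 191^1
d(4966) = (1+1) × (1+1) × (1+1) = 8

8 divisors


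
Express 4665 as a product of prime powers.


4665 / 3 = 1555
1555 / 5 = 311
311 / 311 = 1
4665 = 3 × 5 × 311


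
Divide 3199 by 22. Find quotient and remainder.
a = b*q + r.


3199 = 22 * 145 + 9
Check: 3190 + 9 = 3199

q = 145, r = 9


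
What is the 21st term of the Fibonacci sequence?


Sequence: 1, 1, 2, 3, 5, 8, 13, 21, 34, 55, 89, 144, 233, 377, 610, 987, 1597, 2584, 4181, 6765, 10946
F(21) = 10946


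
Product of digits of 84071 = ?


8 × 4 × 0 × 7 × 1 = 0


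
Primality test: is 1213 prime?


Check divisors up to sqrt(1213) = 34.8281
No divisors found.
1213 is prime.

Yes, 1213 is prime


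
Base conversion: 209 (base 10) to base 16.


209 (base 10) = 209 (decimal)
209 (decimal) = D1 (base 16)


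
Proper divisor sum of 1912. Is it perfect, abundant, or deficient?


Proper divisors: 1, 2, 4, 8, 239, 478, 956
Sum = 1 + 2 + 4 + 8 + 239 + 478 + 956 = 1688
1688 < 1912 → deficient

s(1912) = 1688 (deficient)


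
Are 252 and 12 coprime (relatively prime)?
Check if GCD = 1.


Euclidean algorithm:
252 = 21 * 12 + 0
GCD(252, 12) = 12

No, not coprime (GCD = 12)


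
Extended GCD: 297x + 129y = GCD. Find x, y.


Tabular extended Euclidean (each row: r = 297*s + 129*t):
r=297, s=1, t=0
r=129, s=0, t=1
q=2: r=39, s=1, t=-2   [297*(1) + 129*(-2) = 39]
q=3: r=12, s=-3, t=7   [297*(-3) + 129*(7) = 12]
q=3: r=3, s=10, t=-23   [297*(10) + 129*(-23) = 3]
q=4: r=0, s=-43, t=99   [297*(-43) + 129*(99) = 0]
GCD = 3; from the row with r=3: x=10, y=-23
Check: 297*(10) + 129*(-23) = 2970 - 2967 = 3

GCD = 3, x = 10, y = -23


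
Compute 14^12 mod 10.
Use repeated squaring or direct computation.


14^1 mod 10 = 4
14^2 mod 10 = 6
14^3 mod 10 = 4
14^4 mod 10 = 6
14^5 mod 10 = 4
14^6 mod 10 = 6
14^7 mod 10 = 4
14^8 mod 10 = 6
14^9 mod 10 = 4
14^10 mod 10 = 6
14^11 mod 10 = 4
14^12 mod 10 = 6


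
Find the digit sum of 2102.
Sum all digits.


2 + 1 + 0 + 2 = 5


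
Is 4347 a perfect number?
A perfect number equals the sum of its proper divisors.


Proper divisors of 4347: 1, 3, 7, 9, 21, 23, 27, 63, 69, 161, 189, 207, 483, 621, 1449
Sum = 1 + 3 + 7 + 9 + 21 + 23 + 27 + 63 + 69 + 161 + 189 + 207 + 483 + 621 + 1449 = 3333

No, 4347 is not perfect (3333 ≠ 4347)


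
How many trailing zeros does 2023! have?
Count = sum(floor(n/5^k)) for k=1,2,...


floor(2023/5) = 404
floor(2023/25) = 80
floor(2023/125) = 16
floor(2023/625) = 3
Total = 503

503 trailing zeros


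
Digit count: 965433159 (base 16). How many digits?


965433159 in base 16 = 398B5747
Number of digits = 8

8 digits (base 16)


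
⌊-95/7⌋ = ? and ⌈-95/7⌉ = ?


-95/7 = -13.5714
floor = -14
ceil = -13

floor = -14, ceil = -13


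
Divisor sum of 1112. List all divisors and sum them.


Divisors of 1112: 1, 2, 4, 8, 139, 278, 556, 1112
Sum = 1 + 2 + 4 + 8 + 139 + 278 + 556 + 1112 = 2100

σ(1112) = 2100


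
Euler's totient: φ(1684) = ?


1684 = 2^2 × 421
Prime factors: 2, 421
φ(1684) = 1684 × (1-1/2) × (1-1/421)
= 1684 × 1/2 × 420/421 = 840

φ(1684) = 840


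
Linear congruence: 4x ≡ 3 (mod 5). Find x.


GCD(4, 5) = 1, unique solution
a^(-1) mod 5 = 4
x = 4 * 3 mod 5 = 2

x ≡ 2 (mod 5)


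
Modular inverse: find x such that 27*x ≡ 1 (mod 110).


Use the extended Euclidean algorithm on (110, 27); each row r = 110*s + 27*t:
r=110, s=1, t=0
r=27, s=0, t=1
q=4: r=2, s=1, t=-4   [110*(1) + 27*(-4) = 2]
q=13: r=1, s=-13, t=53   [110*(-13) + 27*(53) = 1]
q=2: r=0, s=27, t=-110   [110*(27) + 27*(-110) = 0]
GCD = 1 with t = 53, so 27*(53) ≡ 1 (mod 110)
Inverse = 53 mod 110 = 53
Check: 27 * 53 = 1431 ≡ 1 (mod 110)

27^(-1) ≡ 53 (mod 110)


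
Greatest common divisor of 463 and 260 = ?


463 = 1 * 260 + 203
260 = 1 * 203 + 57
203 = 3 * 57 + 32
57 = 1 * 32 + 25
32 = 1 * 25 + 7
25 = 3 * 7 + 4
7 = 1 * 4 + 3
4 = 1 * 3 + 1
3 = 3 * 1 + 0
GCD = 1


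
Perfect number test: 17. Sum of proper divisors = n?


Proper divisors of 17: 1
Sum = 1 = 1

No, 17 is not perfect (1 ≠ 17)


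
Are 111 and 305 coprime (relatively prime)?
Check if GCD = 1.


Euclidean algorithm:
305 = 2 * 111 + 83
111 = 1 * 83 + 28
83 = 2 * 28 + 27
28 = 1 * 27 + 1
27 = 27 * 1 + 0
GCD(111, 305) = 1

Yes, coprime (GCD = 1)


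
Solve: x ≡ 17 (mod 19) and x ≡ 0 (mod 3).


M = 19*3 = 57
M1 = M/19 = 3, M2 = M/3 = 19
M1^(-1) mod 19 = 13, M2^(-1) mod 3 = 1
x = 17*3*13 + 0*19*1 = 663
663 mod 57 = 36
Check: 36 mod 19 = 17 ✓, 36 mod 3 = 0 ✓

x ≡ 36 (mod 57)


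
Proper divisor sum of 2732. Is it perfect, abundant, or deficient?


Proper divisors: 1, 2, 4, 683, 1366
Sum = 1 + 2 + 4 + 683 + 1366 = 2056
2056 < 2732 → deficient

s(2732) = 2056 (deficient)


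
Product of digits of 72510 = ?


7 × 2 × 5 × 1 × 0 = 0


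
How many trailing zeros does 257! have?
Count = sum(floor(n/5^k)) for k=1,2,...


floor(257/5) = 51
floor(257/25) = 10
floor(257/125) = 2
Total = 63

63 trailing zeros


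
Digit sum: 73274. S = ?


7 + 3 + 2 + 7 + 4 = 23


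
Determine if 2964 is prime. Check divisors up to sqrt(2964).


2964 / 2 = 1482 (exact division)
2964 is NOT prime.

No, 2964 is not prime


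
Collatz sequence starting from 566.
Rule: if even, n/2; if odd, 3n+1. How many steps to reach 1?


566 → 283 → 850 → 425 → 1276 → 638 → 319 → 958 → 479 → 1438 → 719 → 2158 → 1079 → 3238 → 1619 → 4858 → 2429 → 7288 → 3644 → 1822 → 911 → 2734 → 1367 → 4102 → 2051 → 6154 → 3077 → 9232 → 4616 → 2308 → 1154 → 577 → 1732 → 866 → 433 → 1300 → 650 → 325 → 976 → 488 → 244 → 122 → 61 → 184 → 92 → 46 → 23 → 70 → 35 → 106 → 53 → 160 → 80 → 40 → 20 → 10 → 5 → 16 → 8 → 4 → 2 → 1
Total steps = 61

61 steps


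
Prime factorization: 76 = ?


76 / 2 = 38
38 / 2 = 19
19 / 19 = 1
76 = 2^2 × 19


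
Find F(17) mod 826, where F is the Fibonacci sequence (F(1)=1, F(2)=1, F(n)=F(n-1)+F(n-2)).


F(k) mod 826 for k=1..17:
1, 1, 2, 3, 5, 8, 13, 21, 34, 55, 89, 144, 233, 377, 610, 161, 771
F(17) mod 826 = 771


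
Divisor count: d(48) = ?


48 = 2^4 × 3^1
d(48) = (4+1) × (1+1) = 10

10 divisors


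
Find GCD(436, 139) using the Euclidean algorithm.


436 = 3 * 139 + 19
139 = 7 * 19 + 6
19 = 3 * 6 + 1
6 = 6 * 1 + 0
GCD = 1


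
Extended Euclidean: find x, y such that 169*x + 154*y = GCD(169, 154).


Tabular extended Euclidean (each row: r = 169*s + 154*t):
r=169, s=1, t=0
r=154, s=0, t=1
q=1: r=15, s=1, t=-1   [169*(1) + 154*(-1) = 15]
q=10: r=4, s=-10, t=11   [169*(-10) + 154*(11) = 4]
q=3: r=3, s=31, t=-34   [169*(31) + 154*(-34) = 3]
q=1: r=1, s=-41, t=45   [169*(-41) + 154*(45) = 1]
q=3: r=0, s=154, t=-169   [169*(154) + 154*(-169) = 0]
GCD = 1; from the row with r=1: x=-41, y=45
Check: 169*(-41) + 154*(45) = -6929 + 6930 = 1

GCD = 1, x = -41, y = 45


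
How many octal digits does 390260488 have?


390260488 in base 8 = 2720563410
Number of digits = 10

10 digits (base 8)


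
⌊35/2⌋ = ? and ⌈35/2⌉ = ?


35/2 = 17.5000
floor = 17
ceil = 18

floor = 17, ceil = 18


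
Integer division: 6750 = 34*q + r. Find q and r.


6750 = 34 * 198 + 18
Check: 6732 + 18 = 6750

q = 198, r = 18


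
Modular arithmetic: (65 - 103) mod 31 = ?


65 - 103 = -38
-38 mod 31 = 24


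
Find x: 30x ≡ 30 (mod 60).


GCD(30, 60) = 30 divides 30
Divide: 1x ≡ 1 (mod 2)
x ≡ 1 (mod 2)


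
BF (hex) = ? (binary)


BF (base 16) = 191 (decimal)
191 (decimal) = 10111111 (base 2)


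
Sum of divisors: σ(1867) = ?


Divisors of 1867: 1, 1867
Sum = 1 + 1867 = 1868

σ(1867) = 1868


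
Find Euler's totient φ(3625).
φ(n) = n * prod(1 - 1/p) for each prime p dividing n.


3625 = 5^3 × 29
Prime factors: 5, 29
φ(3625) = 3625 × (1-1/5) × (1-1/29)
= 3625 × 4/5 × 28/29 = 2800

φ(3625) = 2800


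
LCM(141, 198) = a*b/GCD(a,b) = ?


GCD(141, 198) = 3
LCM = 141*198/3 = 27918/3 = 9306

LCM = 9306


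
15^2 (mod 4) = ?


15^1 mod 4 = 3
15^2 mod 4 = 1


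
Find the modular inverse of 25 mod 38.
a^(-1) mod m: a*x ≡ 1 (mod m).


Use the extended Euclidean algorithm on (38, 25); each row r = 38*s + 25*t:
r=38, s=1, t=0
r=25, s=0, t=1
q=1: r=13, s=1, t=-1   [38*(1) + 25*(-1) = 13]
q=1: r=12, s=-1, t=2   [38*(-1) + 25*(2) = 12]
q=1: r=1, s=2, t=-3   [38*(2) + 25*(-3) = 1]
q=12: r=0, s=-25, t=38   [38*(-25) + 25*(38) = 0]
GCD = 1 with t = -3, so 25*(-3) ≡ 1 (mod 38)
Inverse = -3 mod 38 = 35
Check: 25 * 35 = 875 ≡ 1 (mod 38)

25^(-1) ≡ 35 (mod 38)


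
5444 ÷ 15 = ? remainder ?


5444 = 15 * 362 + 14
Check: 5430 + 14 = 5444

q = 362, r = 14


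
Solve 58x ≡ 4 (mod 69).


GCD(58, 69) = 1, unique solution
a^(-1) mod 69 = 25
x = 25 * 4 mod 69 = 31

x ≡ 31 (mod 69)


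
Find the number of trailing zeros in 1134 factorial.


floor(1134/5) = 226
floor(1134/25) = 45
floor(1134/125) = 9
floor(1134/625) = 1
Total = 281

281 trailing zeros


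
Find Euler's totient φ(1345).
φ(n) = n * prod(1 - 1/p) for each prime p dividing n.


1345 = 5 × 269
Prime factors: 5, 269
φ(1345) = 1345 × (1-1/5) × (1-1/269)
= 1345 × 4/5 × 268/269 = 1072

φ(1345) = 1072


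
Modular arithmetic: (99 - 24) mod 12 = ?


99 - 24 = 75
75 mod 12 = 3


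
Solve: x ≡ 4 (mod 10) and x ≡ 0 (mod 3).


M = 10*3 = 30
M1 = M/10 = 3, M2 = M/3 = 10
M1^(-1) mod 10 = 7, M2^(-1) mod 3 = 1
x = 4*3*7 + 0*10*1 = 84
84 mod 30 = 24
Check: 24 mod 10 = 4 ✓, 24 mod 3 = 0 ✓

x ≡ 24 (mod 30)


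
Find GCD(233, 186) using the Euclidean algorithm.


233 = 1 * 186 + 47
186 = 3 * 47 + 45
47 = 1 * 45 + 2
45 = 22 * 2 + 1
2 = 2 * 1 + 0
GCD = 1


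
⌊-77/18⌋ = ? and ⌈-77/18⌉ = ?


-77/18 = -4.2778
floor = -5
ceil = -4

floor = -5, ceil = -4


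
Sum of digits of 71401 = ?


7 + 1 + 4 + 0 + 1 = 13


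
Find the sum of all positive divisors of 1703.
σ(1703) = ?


Divisors of 1703: 1, 13, 131, 1703
Sum = 1 + 13 + 131 + 1703 = 1848

σ(1703) = 1848


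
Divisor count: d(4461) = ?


4461 = 3^1 × 1487^1
d(4461) = (1+1) × (1+1) = 4

4 divisors


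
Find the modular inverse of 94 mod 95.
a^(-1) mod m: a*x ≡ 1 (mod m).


Use the extended Euclidean algorithm on (95, 94); each row r = 95*s + 94*t:
r=95, s=1, t=0
r=94, s=0, t=1
q=1: r=1, s=1, t=-1   [95*(1) + 94*(-1) = 1]
q=94: r=0, s=-94, t=95   [95*(-94) + 94*(95) = 0]
GCD = 1 with t = -1, so 94*(-1) ≡ 1 (mod 95)
Inverse = -1 mod 95 = 94
Check: 94 * 94 = 8836 ≡ 1 (mod 95)

94^(-1) ≡ 94 (mod 95)


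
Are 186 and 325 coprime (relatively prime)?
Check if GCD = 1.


Euclidean algorithm:
325 = 1 * 186 + 139
186 = 1 * 139 + 47
139 = 2 * 47 + 45
47 = 1 * 45 + 2
45 = 22 * 2 + 1
2 = 2 * 1 + 0
GCD(186, 325) = 1

Yes, coprime (GCD = 1)


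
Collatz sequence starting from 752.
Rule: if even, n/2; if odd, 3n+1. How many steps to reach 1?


752 → 376 → 188 → 94 → 47 → 142 → 71 → 214 → 107 → 322 → 161 → 484 → 242 → 121 → 364 → 182 → 91 → 274 → 137 → 412 → 206 → 103 → 310 → 155 → 466 → 233 → 700 → 350 → 175 → 526 → 263 → 790 → 395 → 1186 → 593 → 1780 → 890 → 445 → 1336 → 668 → 334 → 167 → 502 → 251 → 754 → 377 → 1132 → 566 → 283 → 850 → 425 → 1276 → 638 → 319 → 958 → 479 → 1438 → 719 → 2158 → 1079 → 3238 → 1619 → 4858 → 2429 → 7288 → 3644 → 1822 → 911 → 2734 → 1367 → 4102 → 2051 → 6154 → 3077 → 9232 → 4616 → 2308 → 1154 → 577 → 1732 → 866 → 433 → 1300 → 650 → 325 → 976 → 488 → 244 → 122 → 61 → 184 → 92 → 46 → 23 → 70 → 35 → 106 → 53 → 160 → 80 → 40 → 20 → 10 → 5 → 16 → 8 → 4 → 2 → 1
Total steps = 108

108 steps


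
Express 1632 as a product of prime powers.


1632 / 2 = 816
816 / 2 = 408
408 / 2 = 204
204 / 2 = 102
102 / 2 = 51
51 / 3 = 17
17 / 17 = 1
1632 = 2^5 × 3 × 17


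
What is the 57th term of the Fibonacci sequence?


Sequence: 1, 1, 2, 3, 5, 8, 13, 21, 34, 55, 89, 144, 233, 377, 610, 987, 1597, 2584, 4181, 6765, 10946, 17711, 28657, 46368, 75025, 121393, 196418, 317811, 514229, 832040, 1346269, 2178309, 3524578, 5702887, 9227465, 14930352, 24157817, 39088169, 63245986, 102334155, 165580141, 267914296, 433494437, 701408733, 1134903170, 1836311903, 2971215073, 4807526976, 7778742049, 12586269025, 20365011074, 32951280099, 53316291173, 86267571272, 139583862445, 225851433717, 365435296162
F(57) = 365435296162


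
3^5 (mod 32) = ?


3^1 mod 32 = 3
3^2 mod 32 = 9
3^3 mod 32 = 27
3^4 mod 32 = 17
3^5 mod 32 = 19


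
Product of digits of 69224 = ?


6 × 9 × 2 × 2 × 4 = 864


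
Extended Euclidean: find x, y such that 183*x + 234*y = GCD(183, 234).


Tabular extended Euclidean (each row: r = 183*s + 234*t):
r=183, s=1, t=0
r=234, s=0, t=1
q=0: r=183, s=1, t=0   [183*(1) + 234*(0) = 183]
q=1: r=51, s=-1, t=1   [183*(-1) + 234*(1) = 51]
q=3: r=30, s=4, t=-3   [183*(4) + 234*(-3) = 30]
q=1: r=21, s=-5, t=4   [183*(-5) + 234*(4) = 21]
q=1: r=9, s=9, t=-7   [183*(9) + 234*(-7) = 9]
q=2: r=3, s=-23, t=18   [183*(-23) + 234*(18) = 3]
q=3: r=0, s=78, t=-61   [183*(78) + 234*(-61) = 0]
GCD = 3; from the row with r=3: x=-23, y=18
Check: 183*(-23) + 234*(18) = -4209 + 4212 = 3

GCD = 3, x = -23, y = 18


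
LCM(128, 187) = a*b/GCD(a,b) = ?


GCD(128, 187) = 1
LCM = 128*187/1 = 23936/1 = 23936

LCM = 23936


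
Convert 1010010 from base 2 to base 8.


1010010 (base 2) = 82 (decimal)
82 (decimal) = 122 (base 8)


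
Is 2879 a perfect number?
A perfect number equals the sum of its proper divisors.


Proper divisors of 2879: 1
Sum = 1 = 1

No, 2879 is not perfect (1 ≠ 2879)


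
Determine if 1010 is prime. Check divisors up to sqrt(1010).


1010 / 2 = 505 (exact division)
1010 is NOT prime.

No, 1010 is not prime


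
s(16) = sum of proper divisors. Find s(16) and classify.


Proper divisors: 1, 2, 4, 8
Sum = 1 + 2 + 4 + 8 = 15
15 < 16 → deficient

s(16) = 15 (deficient)


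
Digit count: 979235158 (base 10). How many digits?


979235158 has 9 digits in base 10
floor(log10(979235158)) + 1 = floor(8.9909) + 1 = 9

9 digits (base 10)


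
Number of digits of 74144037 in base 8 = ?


74144037 in base 8 = 432654445
Number of digits = 9

9 digits (base 8)


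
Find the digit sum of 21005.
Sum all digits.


2 + 1 + 0 + 0 + 5 = 8


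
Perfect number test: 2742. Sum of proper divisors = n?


Proper divisors of 2742: 1, 2, 3, 6, 457, 914, 1371
Sum = 1 + 2 + 3 + 6 + 457 + 914 + 1371 = 2754

No, 2742 is not perfect (2754 ≠ 2742)


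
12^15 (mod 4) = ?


12^1 mod 4 = 0
12^2 mod 4 = 0
12^3 mod 4 = 0
12^4 mod 4 = 0
12^5 mod 4 = 0
12^6 mod 4 = 0
12^7 mod 4 = 0
12^8 mod 4 = 0
12^9 mod 4 = 0
12^10 mod 4 = 0
12^11 mod 4 = 0
12^12 mod 4 = 0
12^13 mod 4 = 0
12^14 mod 4 = 0
12^15 mod 4 = 0


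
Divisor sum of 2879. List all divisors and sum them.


Divisors of 2879: 1, 2879
Sum = 1 + 2879 = 2880

σ(2879) = 2880


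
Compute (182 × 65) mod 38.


182 × 65 = 11830
11830 mod 38 = 12


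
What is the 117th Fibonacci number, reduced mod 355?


F(k) mod 355 for k=1..117:
1, 1, 2, 3, 5, 8, 13, 21, 34, 55, 89, 144, 233, 22, 255, 277, 177, 99, 276, 20, 296, 316, 257, 218, 120, 338, 103, 86, 189, 275, 109, 29, 138, 167, 305, 117, 67, 184, 251, 80, 331, 56, 32, 88, 120, 208, 328, 181, 154, 335, 134, 114, 248, 7, 255, 262, 162, 69, 231, 300, 176, 121, 297, 63, 5, 68, 73, 141, 214, 0, 214, 214, 73, 287, 5, 292, 297, 234, 176, 55, 231, 286, 162, 93, 255, 348, 248, 241, 134, 20, 154, 174, 328, 147, 120, 267, 32, 299, 331, 275, 251, 171, 67, 238, 305, 188, 138, 326, 109, 80, 189, 269, 103, 17, 120, 137, 257
F(117) mod 355 = 257


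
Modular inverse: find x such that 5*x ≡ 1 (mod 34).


Use the extended Euclidean algorithm on (34, 5); each row r = 34*s + 5*t:
r=34, s=1, t=0
r=5, s=0, t=1
q=6: r=4, s=1, t=-6   [34*(1) + 5*(-6) = 4]
q=1: r=1, s=-1, t=7   [34*(-1) + 5*(7) = 1]
q=4: r=0, s=5, t=-34   [34*(5) + 5*(-34) = 0]
GCD = 1 with t = 7, so 5*(7) ≡ 1 (mod 34)
Inverse = 7 mod 34 = 7
Check: 5 * 7 = 35 ≡ 1 (mod 34)

5^(-1) ≡ 7 (mod 34)


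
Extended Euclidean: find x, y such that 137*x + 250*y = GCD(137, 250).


Tabular extended Euclidean (each row: r = 137*s + 250*t):
r=137, s=1, t=0
r=250, s=0, t=1
q=0: r=137, s=1, t=0   [137*(1) + 250*(0) = 137]
q=1: r=113, s=-1, t=1   [137*(-1) + 250*(1) = 113]
q=1: r=24, s=2, t=-1   [137*(2) + 250*(-1) = 24]
q=4: r=17, s=-9, t=5   [137*(-9) + 250*(5) = 17]
q=1: r=7, s=11, t=-6   [137*(11) + 250*(-6) = 7]
q=2: r=3, s=-31, t=17   [137*(-31) + 250*(17) = 3]
q=2: r=1, s=73, t=-40   [137*(73) + 250*(-40) = 1]
q=3: r=0, s=-250, t=137   [137*(-250) + 250*(137) = 0]
GCD = 1; from the row with r=1: x=73, y=-40
Check: 137*(73) + 250*(-40) = 10001 - 10000 = 1

GCD = 1, x = 73, y = -40


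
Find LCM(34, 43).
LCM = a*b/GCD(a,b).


GCD(34, 43) = 1
LCM = 34*43/1 = 1462/1 = 1462

LCM = 1462


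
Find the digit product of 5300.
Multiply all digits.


5 × 3 × 0 × 0 = 0


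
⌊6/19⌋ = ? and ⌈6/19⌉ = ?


6/19 = 0.3158
floor = 0
ceil = 1

floor = 0, ceil = 1


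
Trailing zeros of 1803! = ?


floor(1803/5) = 360
floor(1803/25) = 72
floor(1803/125) = 14
floor(1803/625) = 2
Total = 448

448 trailing zeros


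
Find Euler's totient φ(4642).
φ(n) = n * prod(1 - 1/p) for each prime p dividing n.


4642 = 2 × 11 × 211
Prime factors: 2, 11, 211
φ(4642) = 4642 × (1-1/2) × (1-1/11) × (1-1/211)
= 4642 × 1/2 × 10/11 × 210/211 = 2100

φ(4642) = 2100


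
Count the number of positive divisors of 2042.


2042 = 2^1 × 1021^1
d(2042) = (1+1) × (1+1) = 4

4 divisors


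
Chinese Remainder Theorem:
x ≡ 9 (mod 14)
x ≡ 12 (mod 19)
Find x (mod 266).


M = 14*19 = 266
M1 = M/14 = 19, M2 = M/19 = 14
M1^(-1) mod 14 = 3, M2^(-1) mod 19 = 15
x = 9*19*3 + 12*14*15 = 3033
3033 mod 266 = 107
Check: 107 mod 14 = 9 ✓, 107 mod 19 = 12 ✓

x ≡ 107 (mod 266)


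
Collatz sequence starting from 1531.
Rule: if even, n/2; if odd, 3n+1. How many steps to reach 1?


1531 → 4594 → 2297 → 6892 → 3446 → 1723 → 5170 → 2585 → 7756 → 3878 → 1939 → 5818 → 2909 → 8728 → 4364 → 2182 → 1091 → 3274 → 1637 → 4912 → 2456 → 1228 → 614 → 307 → 922 → 461 → 1384 → 692 → 346 → 173 → 520 → 260 → 130 → 65 → 196 → 98 → 49 → 148 → 74 → 37 → 112 → 56 → 28 → 14 → 7 → 22 → 11 → 34 → 17 → 52 → 26 → 13 → 40 → 20 → 10 → 5 → 16 → 8 → 4 → 2 → 1
Total steps = 60

60 steps


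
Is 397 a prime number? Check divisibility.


Check divisors up to sqrt(397) = 19.9249
No divisors found.
397 is prime.

Yes, 397 is prime


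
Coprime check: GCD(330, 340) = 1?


Euclidean algorithm:
340 = 1 * 330 + 10
330 = 33 * 10 + 0
GCD(330, 340) = 10

No, not coprime (GCD = 10)


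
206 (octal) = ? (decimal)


206 (base 8) = 134 (decimal)
134 (decimal) = 134 (base 10)


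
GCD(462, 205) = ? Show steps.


462 = 2 * 205 + 52
205 = 3 * 52 + 49
52 = 1 * 49 + 3
49 = 16 * 3 + 1
3 = 3 * 1 + 0
GCD = 1


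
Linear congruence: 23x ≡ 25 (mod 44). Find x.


GCD(23, 44) = 1, unique solution
a^(-1) mod 44 = 23
x = 23 * 25 mod 44 = 3

x ≡ 3 (mod 44)


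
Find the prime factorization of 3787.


3787 / 7 = 541
541 / 541 = 1
3787 = 7 × 541


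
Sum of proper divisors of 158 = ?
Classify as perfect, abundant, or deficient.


Proper divisors: 1, 2, 79
Sum = 1 + 2 + 79 = 82
82 < 158 → deficient

s(158) = 82 (deficient)


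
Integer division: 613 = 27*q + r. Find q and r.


613 = 27 * 22 + 19
Check: 594 + 19 = 613

q = 22, r = 19


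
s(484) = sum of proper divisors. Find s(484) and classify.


Proper divisors: 1, 2, 4, 11, 22, 44, 121, 242
Sum = 1 + 2 + 4 + 11 + 22 + 44 + 121 + 242 = 447
447 < 484 → deficient

s(484) = 447 (deficient)


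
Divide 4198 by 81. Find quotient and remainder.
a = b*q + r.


4198 = 81 * 51 + 67
Check: 4131 + 67 = 4198

q = 51, r = 67


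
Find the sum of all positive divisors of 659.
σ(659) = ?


Divisors of 659: 1, 659
Sum = 1 + 659 = 660

σ(659) = 660


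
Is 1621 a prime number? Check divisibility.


Check divisors up to sqrt(1621) = 40.2616
No divisors found.
1621 is prime.

Yes, 1621 is prime


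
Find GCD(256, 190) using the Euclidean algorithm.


256 = 1 * 190 + 66
190 = 2 * 66 + 58
66 = 1 * 58 + 8
58 = 7 * 8 + 2
8 = 4 * 2 + 0
GCD = 2


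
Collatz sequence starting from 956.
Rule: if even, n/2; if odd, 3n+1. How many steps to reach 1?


956 → 478 → 239 → 718 → 359 → 1078 → 539 → 1618 → 809 → 2428 → 1214 → 607 → 1822 → 911 → 2734 → 1367 → 4102 → 2051 → 6154 → 3077 → 9232 → 4616 → 2308 → 1154 → 577 → 1732 → 866 → 433 → 1300 → 650 → 325 → 976 → 488 → 244 → 122 → 61 → 184 → 92 → 46 → 23 → 70 → 35 → 106 → 53 → 160 → 80 → 40 → 20 → 10 → 5 → 16 → 8 → 4 → 2 → 1
Total steps = 54

54 steps


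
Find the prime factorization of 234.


234 / 2 = 117
117 / 3 = 39
39 / 3 = 13
13 / 13 = 1
234 = 2 × 3^2 × 13


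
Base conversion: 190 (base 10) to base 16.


190 (base 10) = 190 (decimal)
190 (decimal) = BE (base 16)


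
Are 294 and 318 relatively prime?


Euclidean algorithm:
318 = 1 * 294 + 24
294 = 12 * 24 + 6
24 = 4 * 6 + 0
GCD(294, 318) = 6

No, not coprime (GCD = 6)


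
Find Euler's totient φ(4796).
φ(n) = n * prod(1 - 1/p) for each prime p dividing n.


4796 = 2^2 × 11 × 109
Prime factors: 2, 11, 109
φ(4796) = 4796 × (1-1/2) × (1-1/11) × (1-1/109)
= 4796 × 1/2 × 10/11 × 108/109 = 2160

φ(4796) = 2160


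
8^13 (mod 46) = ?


8^1 mod 46 = 8
8^2 mod 46 = 18
8^3 mod 46 = 6
8^4 mod 46 = 2
8^5 mod 46 = 16
8^6 mod 46 = 36
8^7 mod 46 = 12
8^8 mod 46 = 4
8^9 mod 46 = 32
8^10 mod 46 = 26
8^11 mod 46 = 24
8^12 mod 46 = 8
8^13 mod 46 = 18


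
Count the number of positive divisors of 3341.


3341 = 13^1 × 257^1
d(3341) = (1+1) × (1+1) = 4

4 divisors


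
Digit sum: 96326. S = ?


9 + 6 + 3 + 2 + 6 = 26


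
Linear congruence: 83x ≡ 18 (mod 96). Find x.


GCD(83, 96) = 1, unique solution
a^(-1) mod 96 = 59
x = 59 * 18 mod 96 = 6

x ≡ 6 (mod 96)


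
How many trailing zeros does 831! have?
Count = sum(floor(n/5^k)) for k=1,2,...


floor(831/5) = 166
floor(831/25) = 33
floor(831/125) = 6
floor(831/625) = 1
Total = 206

206 trailing zeros


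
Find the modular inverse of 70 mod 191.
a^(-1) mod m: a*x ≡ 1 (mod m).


Use the extended Euclidean algorithm on (191, 70); each row r = 191*s + 70*t:
r=191, s=1, t=0
r=70, s=0, t=1
q=2: r=51, s=1, t=-2   [191*(1) + 70*(-2) = 51]
q=1: r=19, s=-1, t=3   [191*(-1) + 70*(3) = 19]
q=2: r=13, s=3, t=-8   [191*(3) + 70*(-8) = 13]
q=1: r=6, s=-4, t=11   [191*(-4) + 70*(11) = 6]
q=2: r=1, s=11, t=-30   [191*(11) + 70*(-30) = 1]
q=6: r=0, s=-70, t=191   [191*(-70) + 70*(191) = 0]
GCD = 1 with t = -30, so 70*(-30) ≡ 1 (mod 191)
Inverse = -30 mod 191 = 161
Check: 70 * 161 = 11270 ≡ 1 (mod 191)

70^(-1) ≡ 161 (mod 191)


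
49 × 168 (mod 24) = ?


49 × 168 = 8232
8232 mod 24 = 0


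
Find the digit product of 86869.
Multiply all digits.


8 × 6 × 8 × 6 × 9 = 20736


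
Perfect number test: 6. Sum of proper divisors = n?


Proper divisors of 6: 1, 2, 3
Sum = 1 + 2 + 3 = 6

Yes, 6 is perfect (6 = 6)


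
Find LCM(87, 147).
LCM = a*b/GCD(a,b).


GCD(87, 147) = 3
LCM = 87*147/3 = 12789/3 = 4263

LCM = 4263


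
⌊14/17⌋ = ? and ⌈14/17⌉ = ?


14/17 = 0.8235
floor = 0
ceil = 1

floor = 0, ceil = 1


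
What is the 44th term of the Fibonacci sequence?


Sequence: 1, 1, 2, 3, 5, 8, 13, 21, 34, 55, 89, 144, 233, 377, 610, 987, 1597, 2584, 4181, 6765, 10946, 17711, 28657, 46368, 75025, 121393, 196418, 317811, 514229, 832040, 1346269, 2178309, 3524578, 5702887, 9227465, 14930352, 24157817, 39088169, 63245986, 102334155, 165580141, 267914296, 433494437, 701408733
F(44) = 701408733


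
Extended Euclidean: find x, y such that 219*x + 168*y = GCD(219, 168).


Tabular extended Euclidean (each row: r = 219*s + 168*t):
r=219, s=1, t=0
r=168, s=0, t=1
q=1: r=51, s=1, t=-1   [219*(1) + 168*(-1) = 51]
q=3: r=15, s=-3, t=4   [219*(-3) + 168*(4) = 15]
q=3: r=6, s=10, t=-13   [219*(10) + 168*(-13) = 6]
q=2: r=3, s=-23, t=30   [219*(-23) + 168*(30) = 3]
q=2: r=0, s=56, t=-73   [219*(56) + 168*(-73) = 0]
GCD = 3; from the row with r=3: x=-23, y=30
Check: 219*(-23) + 168*(30) = -5037 + 5040 = 3

GCD = 3, x = -23, y = 30


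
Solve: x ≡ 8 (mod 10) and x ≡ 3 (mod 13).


M = 10*13 = 130
M1 = M/10 = 13, M2 = M/13 = 10
M1^(-1) mod 10 = 7, M2^(-1) mod 13 = 4
x = 8*13*7 + 3*10*4 = 848
848 mod 130 = 68
Check: 68 mod 10 = 8 ✓, 68 mod 13 = 3 ✓

x ≡ 68 (mod 130)


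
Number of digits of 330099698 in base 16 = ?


330099698 in base 16 = 13ACEBF2
Number of digits = 8

8 digits (base 16)


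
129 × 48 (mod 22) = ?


129 × 48 = 6192
6192 mod 22 = 10


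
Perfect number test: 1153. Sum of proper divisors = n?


Proper divisors of 1153: 1
Sum = 1 = 1

No, 1153 is not perfect (1 ≠ 1153)


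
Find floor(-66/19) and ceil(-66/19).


-66/19 = -3.4737
floor = -4
ceil = -3

floor = -4, ceil = -3


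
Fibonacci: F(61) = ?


Sequence: 1, 1, 2, 3, 5, 8, 13, 21, 34, 55, 89, 144, 233, 377, 610, 987, 1597, 2584, 4181, 6765, 10946, 17711, 28657, 46368, 75025, 121393, 196418, 317811, 514229, 832040, 1346269, 2178309, 3524578, 5702887, 9227465, 14930352, 24157817, 39088169, 63245986, 102334155, 165580141, 267914296, 433494437, 701408733, 1134903170, 1836311903, 2971215073, 4807526976, 7778742049, 12586269025, 20365011074, 32951280099, 53316291173, 86267571272, 139583862445, 225851433717, 365435296162, 591286729879, 956722026041, 1548008755920, 2504730781961
F(61) = 2504730781961


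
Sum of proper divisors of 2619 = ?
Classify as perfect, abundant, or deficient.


Proper divisors: 1, 3, 9, 27, 97, 291, 873
Sum = 1 + 3 + 9 + 27 + 97 + 291 + 873 = 1301
1301 < 2619 → deficient

s(2619) = 1301 (deficient)


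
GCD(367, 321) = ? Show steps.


367 = 1 * 321 + 46
321 = 6 * 46 + 45
46 = 1 * 45 + 1
45 = 45 * 1 + 0
GCD = 1


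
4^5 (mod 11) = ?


4^1 mod 11 = 4
4^2 mod 11 = 5
4^3 mod 11 = 9
4^4 mod 11 = 3
4^5 mod 11 = 1


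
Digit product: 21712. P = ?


2 × 1 × 7 × 1 × 2 = 28


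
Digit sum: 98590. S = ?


9 + 8 + 5 + 9 + 0 = 31


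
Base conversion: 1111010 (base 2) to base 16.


1111010 (base 2) = 122 (decimal)
122 (decimal) = 7A (base 16)


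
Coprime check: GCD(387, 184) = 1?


Euclidean algorithm:
387 = 2 * 184 + 19
184 = 9 * 19 + 13
19 = 1 * 13 + 6
13 = 2 * 6 + 1
6 = 6 * 1 + 0
GCD(387, 184) = 1

Yes, coprime (GCD = 1)


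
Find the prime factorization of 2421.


2421 / 3 = 807
807 / 3 = 269
269 / 269 = 1
2421 = 3^2 × 269


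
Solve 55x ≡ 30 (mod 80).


GCD(55, 80) = 5 divides 30
Divide: 11x ≡ 6 (mod 16)
x ≡ 2 (mod 16)


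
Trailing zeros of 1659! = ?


floor(1659/5) = 331
floor(1659/25) = 66
floor(1659/125) = 13
floor(1659/625) = 2
Total = 412

412 trailing zeros


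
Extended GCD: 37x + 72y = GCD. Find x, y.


Tabular extended Euclidean (each row: r = 37*s + 72*t):
r=37, s=1, t=0
r=72, s=0, t=1
q=0: r=37, s=1, t=0   [37*(1) + 72*(0) = 37]
q=1: r=35, s=-1, t=1   [37*(-1) + 72*(1) = 35]
q=1: r=2, s=2, t=-1   [37*(2) + 72*(-1) = 2]
q=17: r=1, s=-35, t=18   [37*(-35) + 72*(18) = 1]
q=2: r=0, s=72, t=-37   [37*(72) + 72*(-37) = 0]
GCD = 1; from the row with r=1: x=-35, y=18
Check: 37*(-35) + 72*(18) = -1295 + 1296 = 1

GCD = 1, x = -35, y = 18
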